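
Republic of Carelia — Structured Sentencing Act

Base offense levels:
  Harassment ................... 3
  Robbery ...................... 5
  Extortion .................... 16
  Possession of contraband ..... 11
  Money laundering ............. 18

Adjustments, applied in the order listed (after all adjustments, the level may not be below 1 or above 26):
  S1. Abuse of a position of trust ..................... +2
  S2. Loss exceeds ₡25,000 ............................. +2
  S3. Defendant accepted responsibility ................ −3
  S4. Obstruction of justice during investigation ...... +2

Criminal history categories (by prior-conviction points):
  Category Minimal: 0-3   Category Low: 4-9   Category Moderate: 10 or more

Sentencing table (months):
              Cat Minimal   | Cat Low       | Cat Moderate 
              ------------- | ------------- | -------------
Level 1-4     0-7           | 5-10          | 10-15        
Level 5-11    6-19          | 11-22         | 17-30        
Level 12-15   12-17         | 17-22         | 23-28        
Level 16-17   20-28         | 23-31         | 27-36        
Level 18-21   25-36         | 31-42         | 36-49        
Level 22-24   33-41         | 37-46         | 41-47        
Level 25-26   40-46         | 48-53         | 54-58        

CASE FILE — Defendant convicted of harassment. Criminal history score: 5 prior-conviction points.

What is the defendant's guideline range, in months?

5-10 months

Base offense level for harassment: 3.
Final offense level: 3.
Criminal history: 5 prior points → Category Low (4-9).
Level 3 falls in the 1-4 band.
Grid: Level 1-4 × Category Low = 5-10 months.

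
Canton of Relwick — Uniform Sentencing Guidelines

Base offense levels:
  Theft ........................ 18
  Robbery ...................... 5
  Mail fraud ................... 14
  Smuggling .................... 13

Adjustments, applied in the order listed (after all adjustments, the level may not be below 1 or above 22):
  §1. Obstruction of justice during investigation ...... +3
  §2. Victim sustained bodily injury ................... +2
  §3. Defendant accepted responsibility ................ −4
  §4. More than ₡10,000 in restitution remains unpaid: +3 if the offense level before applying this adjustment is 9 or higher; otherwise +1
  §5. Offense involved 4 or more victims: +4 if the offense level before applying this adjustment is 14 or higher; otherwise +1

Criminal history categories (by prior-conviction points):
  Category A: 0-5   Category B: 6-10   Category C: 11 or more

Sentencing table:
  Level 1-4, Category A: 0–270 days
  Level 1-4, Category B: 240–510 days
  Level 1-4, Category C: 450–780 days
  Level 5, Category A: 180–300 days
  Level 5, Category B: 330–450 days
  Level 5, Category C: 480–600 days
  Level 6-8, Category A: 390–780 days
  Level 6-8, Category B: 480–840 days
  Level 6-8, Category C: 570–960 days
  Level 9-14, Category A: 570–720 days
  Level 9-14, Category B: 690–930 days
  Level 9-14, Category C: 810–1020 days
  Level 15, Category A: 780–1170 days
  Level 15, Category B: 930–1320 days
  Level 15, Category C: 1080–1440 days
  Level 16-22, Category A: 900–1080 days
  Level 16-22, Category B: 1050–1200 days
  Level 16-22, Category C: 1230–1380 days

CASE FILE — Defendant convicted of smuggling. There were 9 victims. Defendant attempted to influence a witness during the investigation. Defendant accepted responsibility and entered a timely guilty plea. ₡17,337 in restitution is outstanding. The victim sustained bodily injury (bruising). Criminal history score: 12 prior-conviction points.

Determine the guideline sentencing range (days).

Base offense level for smuggling: 13.
§1 applies: 13 + 3 = 16.
§2 applies: 16 + 2 = 18.
§3 applies: 18 − 4 = 14.
§4 applies (level before this adjustment is 14 ≥ 9, so +3): 14 + 3 = 17.
§5 applies (level before this adjustment is 17 ≥ 14, so +4): 17 + 4 = 21.
Final offense level: 21.
Criminal history: 12 prior points → Category C (11+).
Level 21 falls in the 16-22 band.
Grid: Level 16-22 × Category C = 1230-1380 days.

1230-1380 days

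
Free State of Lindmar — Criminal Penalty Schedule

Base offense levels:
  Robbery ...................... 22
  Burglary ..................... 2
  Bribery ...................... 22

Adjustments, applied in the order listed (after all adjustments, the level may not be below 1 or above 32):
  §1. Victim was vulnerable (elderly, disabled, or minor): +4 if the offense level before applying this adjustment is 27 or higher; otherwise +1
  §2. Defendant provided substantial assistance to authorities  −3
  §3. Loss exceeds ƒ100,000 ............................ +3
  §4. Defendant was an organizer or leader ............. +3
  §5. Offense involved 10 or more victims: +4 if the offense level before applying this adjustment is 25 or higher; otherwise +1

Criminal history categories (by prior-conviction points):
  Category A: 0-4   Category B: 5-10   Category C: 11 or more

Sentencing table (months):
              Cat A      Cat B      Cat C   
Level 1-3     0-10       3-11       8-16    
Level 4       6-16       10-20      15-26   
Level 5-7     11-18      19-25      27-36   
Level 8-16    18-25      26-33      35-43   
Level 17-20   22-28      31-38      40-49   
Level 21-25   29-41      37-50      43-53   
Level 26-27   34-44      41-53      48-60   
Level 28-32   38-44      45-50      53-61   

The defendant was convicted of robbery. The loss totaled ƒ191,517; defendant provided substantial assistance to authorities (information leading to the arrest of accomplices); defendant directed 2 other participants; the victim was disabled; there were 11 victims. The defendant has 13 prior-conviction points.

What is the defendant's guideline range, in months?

Base offense level for robbery: 22.
§1 applies (level before this adjustment is 22 < 27, so +1): 22 + 1 = 23.
§2 applies: 23 − 3 = 20.
§3 applies: 20 + 3 = 23.
§4 applies: 23 + 3 = 26.
§5 applies (level before this adjustment is 26 ≥ 25, so +4): 26 + 4 = 30.
Final offense level: 30.
Criminal history: 13 prior points → Category C (11+).
Level 30 falls in the 28-32 band.
Grid: Level 28-32 × Category C = 53-61 months.

53-61 months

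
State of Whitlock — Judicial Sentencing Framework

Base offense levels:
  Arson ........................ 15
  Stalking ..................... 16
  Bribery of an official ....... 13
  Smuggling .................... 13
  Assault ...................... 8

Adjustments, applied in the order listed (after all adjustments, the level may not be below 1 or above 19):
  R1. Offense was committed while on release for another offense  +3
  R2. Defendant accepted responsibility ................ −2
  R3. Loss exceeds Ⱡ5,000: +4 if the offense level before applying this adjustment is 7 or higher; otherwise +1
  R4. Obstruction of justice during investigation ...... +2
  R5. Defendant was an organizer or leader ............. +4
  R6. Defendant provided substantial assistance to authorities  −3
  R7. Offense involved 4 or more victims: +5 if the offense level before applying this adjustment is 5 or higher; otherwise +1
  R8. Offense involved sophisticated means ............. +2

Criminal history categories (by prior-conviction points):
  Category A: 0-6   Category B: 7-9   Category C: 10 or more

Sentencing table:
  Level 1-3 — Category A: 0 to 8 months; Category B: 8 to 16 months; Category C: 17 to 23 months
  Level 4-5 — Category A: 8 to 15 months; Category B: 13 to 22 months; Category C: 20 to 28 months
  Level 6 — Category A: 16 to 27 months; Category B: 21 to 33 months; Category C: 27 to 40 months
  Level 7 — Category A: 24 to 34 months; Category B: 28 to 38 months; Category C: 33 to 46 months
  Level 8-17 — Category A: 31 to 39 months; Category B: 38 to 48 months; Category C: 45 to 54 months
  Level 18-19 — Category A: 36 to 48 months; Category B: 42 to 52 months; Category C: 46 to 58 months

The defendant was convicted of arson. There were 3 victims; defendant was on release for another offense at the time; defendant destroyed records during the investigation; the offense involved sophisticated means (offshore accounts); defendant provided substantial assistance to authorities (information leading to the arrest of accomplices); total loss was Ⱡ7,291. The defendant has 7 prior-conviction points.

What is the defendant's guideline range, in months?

Base offense level for arson: 15.
R1 applies: 15 + 3 = 18.
R3 applies (level before this adjustment is 18 ≥ 7, so +4): 18 + 4 = 22.
R4 applies: 22 + 2 = 24.
R5 does not apply.
R6 applies: 24 − 3 = 21.
R8 applies: 21 + 2 = 23.
Level 23 exceeds the maximum of 19; capped at 19.
Final offense level: 19.
Criminal history: 7 prior points → Category B (7-9).
Level 19 falls in the 18-19 band.
Grid: Level 18-19 × Category B = 42-52 months.

42-52 months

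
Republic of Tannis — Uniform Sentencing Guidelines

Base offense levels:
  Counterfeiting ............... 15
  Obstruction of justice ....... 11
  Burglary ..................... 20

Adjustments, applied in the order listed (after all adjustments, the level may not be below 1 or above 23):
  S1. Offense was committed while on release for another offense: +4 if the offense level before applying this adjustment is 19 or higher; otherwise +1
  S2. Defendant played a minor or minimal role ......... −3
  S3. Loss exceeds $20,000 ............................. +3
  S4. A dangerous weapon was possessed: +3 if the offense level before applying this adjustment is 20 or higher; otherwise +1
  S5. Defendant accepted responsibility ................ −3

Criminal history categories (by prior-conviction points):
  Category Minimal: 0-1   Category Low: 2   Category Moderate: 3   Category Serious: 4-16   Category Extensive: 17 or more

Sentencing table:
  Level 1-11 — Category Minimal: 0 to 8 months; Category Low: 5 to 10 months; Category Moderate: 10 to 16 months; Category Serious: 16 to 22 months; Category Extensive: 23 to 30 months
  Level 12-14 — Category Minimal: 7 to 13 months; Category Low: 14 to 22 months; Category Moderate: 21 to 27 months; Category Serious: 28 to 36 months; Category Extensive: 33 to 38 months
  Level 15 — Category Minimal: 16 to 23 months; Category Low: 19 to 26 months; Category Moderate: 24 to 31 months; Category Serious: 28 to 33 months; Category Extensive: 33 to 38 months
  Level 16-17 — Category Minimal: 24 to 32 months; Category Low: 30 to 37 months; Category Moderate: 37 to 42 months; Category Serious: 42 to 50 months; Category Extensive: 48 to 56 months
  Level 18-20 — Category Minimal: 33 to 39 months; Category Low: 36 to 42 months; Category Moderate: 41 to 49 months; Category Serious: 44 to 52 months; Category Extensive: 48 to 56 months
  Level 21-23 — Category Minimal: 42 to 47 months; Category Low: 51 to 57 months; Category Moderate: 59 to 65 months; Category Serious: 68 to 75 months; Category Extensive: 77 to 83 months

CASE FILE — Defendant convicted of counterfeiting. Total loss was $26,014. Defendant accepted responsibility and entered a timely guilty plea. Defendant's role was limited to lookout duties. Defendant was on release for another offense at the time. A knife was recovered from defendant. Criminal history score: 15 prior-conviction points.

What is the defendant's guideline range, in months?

28-36 months

Base offense level for counterfeiting: 15.
S1 applies (level before this adjustment is 15 < 19, so +1): 15 + 1 = 16.
S2 applies: 16 − 3 = 13.
S3 applies: 13 + 3 = 16.
S4 applies (level before this adjustment is 16 < 20, so +1): 16 + 1 = 17.
S5 applies: 17 − 3 = 14.
Final offense level: 14.
Criminal history: 15 prior points → Category Serious (4-16).
Level 14 falls in the 12-14 band.
Grid: Level 12-14 × Category Serious = 28-36 months.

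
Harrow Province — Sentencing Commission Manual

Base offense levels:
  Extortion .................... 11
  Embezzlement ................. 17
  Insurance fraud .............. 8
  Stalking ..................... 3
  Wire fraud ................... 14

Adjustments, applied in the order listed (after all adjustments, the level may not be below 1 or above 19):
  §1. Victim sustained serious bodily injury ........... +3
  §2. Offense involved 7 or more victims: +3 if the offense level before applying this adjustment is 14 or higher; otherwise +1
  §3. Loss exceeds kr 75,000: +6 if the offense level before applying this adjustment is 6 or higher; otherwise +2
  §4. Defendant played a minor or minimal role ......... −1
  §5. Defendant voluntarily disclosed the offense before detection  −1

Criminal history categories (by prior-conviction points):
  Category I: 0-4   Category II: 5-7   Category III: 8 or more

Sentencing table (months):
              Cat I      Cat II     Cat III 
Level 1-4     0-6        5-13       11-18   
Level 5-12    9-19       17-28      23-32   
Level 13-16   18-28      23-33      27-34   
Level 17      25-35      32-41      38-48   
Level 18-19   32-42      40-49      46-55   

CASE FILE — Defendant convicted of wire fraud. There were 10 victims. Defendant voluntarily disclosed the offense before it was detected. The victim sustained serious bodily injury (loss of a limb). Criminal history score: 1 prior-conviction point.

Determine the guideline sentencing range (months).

Base offense level for wire fraud: 14.
§1 applies: 14 + 3 = 17.
§2 applies (level before this adjustment is 17 ≥ 14, so +3): 17 + 3 = 20.
§4 does not apply.
§5 applies: 20 − 1 = 19.
Final offense level: 19.
Criminal history: 1 prior point → Category I (0-4).
Level 19 falls in the 18-19 band.
Grid: Level 18-19 × Category I = 32-42 months.

32-42 months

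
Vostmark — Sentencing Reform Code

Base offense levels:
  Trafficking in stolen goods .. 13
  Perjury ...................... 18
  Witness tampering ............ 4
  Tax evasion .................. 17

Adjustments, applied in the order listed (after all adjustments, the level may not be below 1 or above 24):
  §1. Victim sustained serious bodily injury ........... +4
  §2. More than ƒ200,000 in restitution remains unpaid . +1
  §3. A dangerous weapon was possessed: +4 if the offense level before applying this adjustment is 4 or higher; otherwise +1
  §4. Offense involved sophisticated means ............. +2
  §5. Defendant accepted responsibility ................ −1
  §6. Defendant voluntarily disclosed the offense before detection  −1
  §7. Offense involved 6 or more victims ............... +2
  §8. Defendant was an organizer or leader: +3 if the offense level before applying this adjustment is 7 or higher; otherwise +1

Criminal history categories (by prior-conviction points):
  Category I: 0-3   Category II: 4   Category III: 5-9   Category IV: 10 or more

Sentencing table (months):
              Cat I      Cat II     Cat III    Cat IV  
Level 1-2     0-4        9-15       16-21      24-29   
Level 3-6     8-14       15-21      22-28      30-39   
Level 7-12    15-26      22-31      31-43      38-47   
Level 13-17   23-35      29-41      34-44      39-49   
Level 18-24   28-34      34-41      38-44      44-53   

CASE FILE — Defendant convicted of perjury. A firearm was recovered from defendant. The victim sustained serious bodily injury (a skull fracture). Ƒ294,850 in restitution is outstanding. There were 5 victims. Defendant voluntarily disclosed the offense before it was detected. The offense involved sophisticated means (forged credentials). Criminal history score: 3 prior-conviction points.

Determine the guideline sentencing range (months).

28-34 months

Base offense level for perjury: 18.
§1 applies: 18 + 4 = 22.
§2 applies: 22 + 1 = 23.
§3 applies (level before this adjustment is 23 ≥ 4, so +4): 23 + 4 = 27.
§4 applies: 27 + 2 = 29.
§5 does not apply.
§6 applies: 29 − 1 = 28.
Level 28 exceeds the maximum of 24; capped at 24.
Final offense level: 24.
Criminal history: 3 prior points → Category I (0-3).
Level 24 falls in the 18-24 band.
Grid: Level 18-24 × Category I = 28-34 months.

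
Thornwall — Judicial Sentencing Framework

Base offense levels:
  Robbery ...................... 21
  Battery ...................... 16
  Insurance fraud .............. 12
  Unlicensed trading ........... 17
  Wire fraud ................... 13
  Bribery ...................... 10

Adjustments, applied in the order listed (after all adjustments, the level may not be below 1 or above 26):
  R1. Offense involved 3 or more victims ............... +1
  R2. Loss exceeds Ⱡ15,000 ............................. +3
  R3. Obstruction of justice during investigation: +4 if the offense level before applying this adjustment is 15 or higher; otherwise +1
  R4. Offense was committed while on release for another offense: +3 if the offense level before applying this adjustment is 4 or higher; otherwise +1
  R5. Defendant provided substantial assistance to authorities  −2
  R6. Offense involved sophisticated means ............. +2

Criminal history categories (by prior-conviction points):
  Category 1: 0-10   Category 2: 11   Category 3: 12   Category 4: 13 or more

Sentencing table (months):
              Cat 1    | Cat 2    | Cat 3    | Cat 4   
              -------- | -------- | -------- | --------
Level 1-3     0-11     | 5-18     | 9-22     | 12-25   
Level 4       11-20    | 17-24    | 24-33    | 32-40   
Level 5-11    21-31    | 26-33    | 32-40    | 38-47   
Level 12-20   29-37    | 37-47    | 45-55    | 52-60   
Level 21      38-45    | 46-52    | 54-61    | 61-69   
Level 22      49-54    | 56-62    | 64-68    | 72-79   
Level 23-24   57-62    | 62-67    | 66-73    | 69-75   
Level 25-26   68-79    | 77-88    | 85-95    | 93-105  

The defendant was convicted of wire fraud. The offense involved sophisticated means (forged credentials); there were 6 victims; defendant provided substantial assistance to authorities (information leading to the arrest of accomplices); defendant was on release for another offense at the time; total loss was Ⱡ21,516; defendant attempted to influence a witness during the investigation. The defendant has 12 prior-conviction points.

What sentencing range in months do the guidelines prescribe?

66-73 months

Base offense level for wire fraud: 13.
R1 applies: 13 + 1 = 14.
R2 applies: 14 + 3 = 17.
R3 applies (level before this adjustment is 17 ≥ 15, so +4): 17 + 4 = 21.
R4 applies (level before this adjustment is 21 ≥ 4, so +3): 21 + 3 = 24.
R5 applies: 24 − 2 = 22.
R6 applies: 22 + 2 = 24.
Final offense level: 24.
Criminal history: 12 prior points → Category 3 (12).
Level 24 falls in the 23-24 band.
Grid: Level 23-24 × Category 3 = 66-73 months.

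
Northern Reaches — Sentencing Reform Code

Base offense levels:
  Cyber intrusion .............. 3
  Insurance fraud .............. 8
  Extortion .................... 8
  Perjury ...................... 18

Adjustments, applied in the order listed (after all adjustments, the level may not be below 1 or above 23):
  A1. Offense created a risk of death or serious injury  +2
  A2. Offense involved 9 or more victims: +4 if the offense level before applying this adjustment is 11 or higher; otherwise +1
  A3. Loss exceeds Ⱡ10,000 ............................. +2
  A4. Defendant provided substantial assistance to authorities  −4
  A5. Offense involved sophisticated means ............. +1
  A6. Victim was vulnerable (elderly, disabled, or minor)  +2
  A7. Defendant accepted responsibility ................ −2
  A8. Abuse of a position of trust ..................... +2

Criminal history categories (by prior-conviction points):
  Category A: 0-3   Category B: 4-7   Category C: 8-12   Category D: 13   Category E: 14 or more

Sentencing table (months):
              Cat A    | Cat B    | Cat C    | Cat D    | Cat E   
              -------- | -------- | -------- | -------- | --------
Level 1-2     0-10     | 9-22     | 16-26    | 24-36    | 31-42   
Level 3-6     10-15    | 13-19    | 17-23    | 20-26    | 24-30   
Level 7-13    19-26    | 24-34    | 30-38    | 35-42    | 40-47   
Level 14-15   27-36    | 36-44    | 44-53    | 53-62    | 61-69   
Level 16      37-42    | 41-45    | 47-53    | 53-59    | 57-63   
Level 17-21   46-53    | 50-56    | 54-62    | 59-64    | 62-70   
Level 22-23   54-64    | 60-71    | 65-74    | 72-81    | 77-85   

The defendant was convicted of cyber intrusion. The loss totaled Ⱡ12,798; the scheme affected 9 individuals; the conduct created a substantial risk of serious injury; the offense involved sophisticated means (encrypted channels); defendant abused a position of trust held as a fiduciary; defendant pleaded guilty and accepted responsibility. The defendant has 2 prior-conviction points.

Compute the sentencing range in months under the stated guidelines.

19-26 months

Base offense level for cyber intrusion: 3.
A1 applies: 3 + 2 = 5.
A2 applies (level before this adjustment is 5 < 11, so +1): 5 + 1 = 6.
A3 applies: 6 + 2 = 8.
A5 applies: 8 + 1 = 9.
A6 does not apply.
A7 applies: 9 − 2 = 7.
A8 applies: 7 + 2 = 9.
Final offense level: 9.
Criminal history: 2 prior points → Category A (0-3).
Level 9 falls in the 7-13 band.
Grid: Level 7-13 × Category A = 19-26 months.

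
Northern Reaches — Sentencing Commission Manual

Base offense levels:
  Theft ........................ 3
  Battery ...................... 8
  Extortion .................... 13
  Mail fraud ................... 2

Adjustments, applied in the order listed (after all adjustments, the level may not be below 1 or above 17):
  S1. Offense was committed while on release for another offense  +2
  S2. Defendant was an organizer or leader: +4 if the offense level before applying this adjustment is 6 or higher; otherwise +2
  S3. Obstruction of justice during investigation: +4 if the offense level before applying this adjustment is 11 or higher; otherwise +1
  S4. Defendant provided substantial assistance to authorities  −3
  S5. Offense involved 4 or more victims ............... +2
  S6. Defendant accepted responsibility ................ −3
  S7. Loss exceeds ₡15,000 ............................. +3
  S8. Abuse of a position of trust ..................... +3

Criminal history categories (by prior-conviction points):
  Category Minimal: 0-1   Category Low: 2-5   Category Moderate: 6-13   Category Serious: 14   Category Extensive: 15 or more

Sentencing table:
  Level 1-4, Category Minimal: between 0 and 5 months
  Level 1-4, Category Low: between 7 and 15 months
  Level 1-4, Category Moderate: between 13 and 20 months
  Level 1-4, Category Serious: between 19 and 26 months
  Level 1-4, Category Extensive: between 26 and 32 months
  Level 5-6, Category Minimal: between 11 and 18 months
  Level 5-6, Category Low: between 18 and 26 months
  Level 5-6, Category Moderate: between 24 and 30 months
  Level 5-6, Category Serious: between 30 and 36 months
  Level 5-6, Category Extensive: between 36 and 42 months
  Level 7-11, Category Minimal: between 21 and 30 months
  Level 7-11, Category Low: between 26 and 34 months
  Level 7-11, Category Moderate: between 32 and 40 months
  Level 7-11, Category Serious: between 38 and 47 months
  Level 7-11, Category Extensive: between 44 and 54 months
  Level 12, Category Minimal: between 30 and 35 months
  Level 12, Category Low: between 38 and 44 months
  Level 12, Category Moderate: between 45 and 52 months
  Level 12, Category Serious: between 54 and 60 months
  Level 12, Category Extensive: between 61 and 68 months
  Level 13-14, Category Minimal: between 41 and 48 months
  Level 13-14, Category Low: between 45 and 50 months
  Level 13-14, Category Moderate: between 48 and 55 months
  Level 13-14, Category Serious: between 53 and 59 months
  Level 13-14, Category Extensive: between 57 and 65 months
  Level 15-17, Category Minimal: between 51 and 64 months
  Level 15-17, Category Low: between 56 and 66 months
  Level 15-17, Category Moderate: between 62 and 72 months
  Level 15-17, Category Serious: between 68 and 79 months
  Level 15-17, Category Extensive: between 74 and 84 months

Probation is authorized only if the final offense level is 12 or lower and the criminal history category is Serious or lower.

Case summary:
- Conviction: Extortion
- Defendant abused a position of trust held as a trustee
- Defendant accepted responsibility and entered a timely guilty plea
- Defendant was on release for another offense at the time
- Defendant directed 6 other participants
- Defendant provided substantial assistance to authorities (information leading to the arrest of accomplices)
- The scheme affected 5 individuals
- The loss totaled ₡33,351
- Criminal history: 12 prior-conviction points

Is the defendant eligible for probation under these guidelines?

No

Base offense level for extortion: 13.
S1 applies: 13 + 2 = 15.
S2 applies (level before this adjustment is 15 ≥ 6, so +4): 15 + 4 = 19.
S3 does not apply.
S4 applies: 19 − 3 = 16.
S5 applies: 16 + 2 = 18.
S6 applies: 18 − 3 = 15.
S7 applies: 15 + 3 = 18.
S8 applies: 18 + 3 = 21.
Level 21 exceeds the maximum of 17; capped at 17.
Final offense level: 17.
Criminal history: 12 prior points → Category Moderate (6-13).
Level 17 falls in the 15-17 band.
Grid: Level 15-17 × Category Moderate = 62-72 months.
Probation check: level 17 > 12 and category Moderate ≤ Serious → not eligible.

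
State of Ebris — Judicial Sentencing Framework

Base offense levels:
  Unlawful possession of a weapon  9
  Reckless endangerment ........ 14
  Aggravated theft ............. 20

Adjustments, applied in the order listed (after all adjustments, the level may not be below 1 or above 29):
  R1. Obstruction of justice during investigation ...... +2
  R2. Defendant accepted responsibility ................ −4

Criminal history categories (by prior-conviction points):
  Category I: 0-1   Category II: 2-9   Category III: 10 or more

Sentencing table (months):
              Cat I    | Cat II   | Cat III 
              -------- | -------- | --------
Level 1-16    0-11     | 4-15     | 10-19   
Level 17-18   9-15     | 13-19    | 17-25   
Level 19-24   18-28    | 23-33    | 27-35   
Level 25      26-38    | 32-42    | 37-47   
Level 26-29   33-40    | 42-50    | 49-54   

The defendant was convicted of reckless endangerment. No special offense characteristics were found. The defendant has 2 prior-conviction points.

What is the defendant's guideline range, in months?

Base offense level for reckless endangerment: 14.
Final offense level: 14.
Criminal history: 2 prior points → Category II (2-9).
Level 14 falls in the 1-16 band.
Grid: Level 1-16 × Category II = 4-15 months.

4-15 months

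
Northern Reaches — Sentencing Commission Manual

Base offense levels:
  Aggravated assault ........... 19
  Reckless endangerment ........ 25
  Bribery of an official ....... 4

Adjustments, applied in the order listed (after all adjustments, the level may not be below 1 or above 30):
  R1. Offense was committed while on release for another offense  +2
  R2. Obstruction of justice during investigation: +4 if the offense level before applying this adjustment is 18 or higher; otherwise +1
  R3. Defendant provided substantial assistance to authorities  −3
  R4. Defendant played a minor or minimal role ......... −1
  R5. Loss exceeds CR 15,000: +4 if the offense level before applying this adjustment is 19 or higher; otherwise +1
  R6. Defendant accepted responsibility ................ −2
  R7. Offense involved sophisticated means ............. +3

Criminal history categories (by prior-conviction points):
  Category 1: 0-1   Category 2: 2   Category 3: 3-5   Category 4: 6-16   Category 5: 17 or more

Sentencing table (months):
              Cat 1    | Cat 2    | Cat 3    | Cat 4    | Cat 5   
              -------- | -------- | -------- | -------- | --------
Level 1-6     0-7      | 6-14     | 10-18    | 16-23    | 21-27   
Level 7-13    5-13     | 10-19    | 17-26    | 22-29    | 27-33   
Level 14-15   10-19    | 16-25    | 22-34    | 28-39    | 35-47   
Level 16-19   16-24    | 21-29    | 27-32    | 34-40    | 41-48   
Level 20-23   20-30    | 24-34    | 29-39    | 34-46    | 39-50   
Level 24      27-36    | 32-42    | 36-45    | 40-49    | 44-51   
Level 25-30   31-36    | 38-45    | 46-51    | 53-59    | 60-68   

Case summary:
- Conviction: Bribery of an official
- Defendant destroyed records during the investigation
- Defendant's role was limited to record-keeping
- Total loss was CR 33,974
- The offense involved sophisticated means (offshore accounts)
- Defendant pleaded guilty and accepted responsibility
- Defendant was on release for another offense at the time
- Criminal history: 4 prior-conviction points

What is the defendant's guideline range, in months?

17-26 months

Base offense level for bribery of an official: 4.
R1 applies: 4 + 2 = 6.
R2 applies (level before this adjustment is 6 < 18, so +1): 6 + 1 = 7.
R4 applies: 7 − 1 = 6.
R5 applies (level before this adjustment is 6 < 19, so +1): 6 + 1 = 7.
R6 applies: 7 − 2 = 5.
R7 applies: 5 + 3 = 8.
Final offense level: 8.
Criminal history: 4 prior points → Category 3 (3-5).
Level 8 falls in the 7-13 band.
Grid: Level 7-13 × Category 3 = 17-26 months.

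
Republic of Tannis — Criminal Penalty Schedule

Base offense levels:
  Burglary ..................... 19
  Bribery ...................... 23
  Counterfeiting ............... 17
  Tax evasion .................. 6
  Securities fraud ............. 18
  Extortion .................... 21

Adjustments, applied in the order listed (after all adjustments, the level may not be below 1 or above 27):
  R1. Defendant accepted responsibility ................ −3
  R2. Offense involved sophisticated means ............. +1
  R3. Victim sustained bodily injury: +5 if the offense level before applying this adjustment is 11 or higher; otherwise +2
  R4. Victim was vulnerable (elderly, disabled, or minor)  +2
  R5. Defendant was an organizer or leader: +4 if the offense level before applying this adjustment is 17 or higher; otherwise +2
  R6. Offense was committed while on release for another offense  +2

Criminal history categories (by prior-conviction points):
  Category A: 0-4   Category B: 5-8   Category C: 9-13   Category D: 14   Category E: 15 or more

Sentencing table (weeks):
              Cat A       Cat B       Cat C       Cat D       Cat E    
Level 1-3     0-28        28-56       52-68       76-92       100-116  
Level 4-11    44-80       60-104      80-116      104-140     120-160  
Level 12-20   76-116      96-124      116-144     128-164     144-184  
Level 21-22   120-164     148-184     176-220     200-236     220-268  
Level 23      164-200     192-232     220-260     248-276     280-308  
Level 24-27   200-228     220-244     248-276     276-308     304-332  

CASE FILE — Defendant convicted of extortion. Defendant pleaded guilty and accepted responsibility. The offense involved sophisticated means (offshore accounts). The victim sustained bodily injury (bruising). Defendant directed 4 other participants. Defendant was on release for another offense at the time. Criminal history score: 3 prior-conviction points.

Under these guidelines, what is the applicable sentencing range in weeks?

200-228 weeks

Base offense level for extortion: 21.
R1 applies: 21 − 3 = 18.
R2 applies: 18 + 1 = 19.
R3 applies (level before this adjustment is 19 ≥ 11, so +5): 19 + 5 = 24.
R4 does not apply.
R5 applies (level before this adjustment is 24 ≥ 17, so +4): 24 + 4 = 28.
R6 applies: 28 + 2 = 30.
Level 30 exceeds the maximum of 27; capped at 27.
Final offense level: 27.
Criminal history: 3 prior points → Category A (0-4).
Level 27 falls in the 24-27 band.
Grid: Level 24-27 × Category A = 200-228 weeks.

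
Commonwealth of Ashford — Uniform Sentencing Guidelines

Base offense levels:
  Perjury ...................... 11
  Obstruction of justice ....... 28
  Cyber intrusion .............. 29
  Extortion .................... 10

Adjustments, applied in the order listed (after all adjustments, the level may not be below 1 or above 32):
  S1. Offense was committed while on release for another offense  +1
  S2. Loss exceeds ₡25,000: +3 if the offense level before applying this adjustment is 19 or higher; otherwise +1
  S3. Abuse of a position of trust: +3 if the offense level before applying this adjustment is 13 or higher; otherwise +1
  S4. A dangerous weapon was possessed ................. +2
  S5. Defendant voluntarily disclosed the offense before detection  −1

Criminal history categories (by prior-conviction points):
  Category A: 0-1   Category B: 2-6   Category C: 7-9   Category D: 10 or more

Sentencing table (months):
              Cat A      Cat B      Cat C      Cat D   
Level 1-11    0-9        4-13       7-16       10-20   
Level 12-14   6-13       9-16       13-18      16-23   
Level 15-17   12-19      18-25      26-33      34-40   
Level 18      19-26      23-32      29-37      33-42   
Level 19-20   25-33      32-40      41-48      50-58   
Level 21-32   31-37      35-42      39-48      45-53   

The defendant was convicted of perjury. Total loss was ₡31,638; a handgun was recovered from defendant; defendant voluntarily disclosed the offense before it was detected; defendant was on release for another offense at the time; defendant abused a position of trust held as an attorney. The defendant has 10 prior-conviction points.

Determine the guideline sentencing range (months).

Base offense level for perjury: 11.
S1 applies: 11 + 1 = 12.
S2 applies (level before this adjustment is 12 < 19, so +1): 12 + 1 = 13.
S3 applies (level before this adjustment is 13 ≥ 13, so +3): 13 + 3 = 16.
S4 applies: 16 + 2 = 18.
S5 applies: 18 − 1 = 17.
Final offense level: 17.
Criminal history: 10 prior points → Category D (10+).
Level 17 falls in the 15-17 band.
Grid: Level 15-17 × Category D = 34-40 months.

34-40 months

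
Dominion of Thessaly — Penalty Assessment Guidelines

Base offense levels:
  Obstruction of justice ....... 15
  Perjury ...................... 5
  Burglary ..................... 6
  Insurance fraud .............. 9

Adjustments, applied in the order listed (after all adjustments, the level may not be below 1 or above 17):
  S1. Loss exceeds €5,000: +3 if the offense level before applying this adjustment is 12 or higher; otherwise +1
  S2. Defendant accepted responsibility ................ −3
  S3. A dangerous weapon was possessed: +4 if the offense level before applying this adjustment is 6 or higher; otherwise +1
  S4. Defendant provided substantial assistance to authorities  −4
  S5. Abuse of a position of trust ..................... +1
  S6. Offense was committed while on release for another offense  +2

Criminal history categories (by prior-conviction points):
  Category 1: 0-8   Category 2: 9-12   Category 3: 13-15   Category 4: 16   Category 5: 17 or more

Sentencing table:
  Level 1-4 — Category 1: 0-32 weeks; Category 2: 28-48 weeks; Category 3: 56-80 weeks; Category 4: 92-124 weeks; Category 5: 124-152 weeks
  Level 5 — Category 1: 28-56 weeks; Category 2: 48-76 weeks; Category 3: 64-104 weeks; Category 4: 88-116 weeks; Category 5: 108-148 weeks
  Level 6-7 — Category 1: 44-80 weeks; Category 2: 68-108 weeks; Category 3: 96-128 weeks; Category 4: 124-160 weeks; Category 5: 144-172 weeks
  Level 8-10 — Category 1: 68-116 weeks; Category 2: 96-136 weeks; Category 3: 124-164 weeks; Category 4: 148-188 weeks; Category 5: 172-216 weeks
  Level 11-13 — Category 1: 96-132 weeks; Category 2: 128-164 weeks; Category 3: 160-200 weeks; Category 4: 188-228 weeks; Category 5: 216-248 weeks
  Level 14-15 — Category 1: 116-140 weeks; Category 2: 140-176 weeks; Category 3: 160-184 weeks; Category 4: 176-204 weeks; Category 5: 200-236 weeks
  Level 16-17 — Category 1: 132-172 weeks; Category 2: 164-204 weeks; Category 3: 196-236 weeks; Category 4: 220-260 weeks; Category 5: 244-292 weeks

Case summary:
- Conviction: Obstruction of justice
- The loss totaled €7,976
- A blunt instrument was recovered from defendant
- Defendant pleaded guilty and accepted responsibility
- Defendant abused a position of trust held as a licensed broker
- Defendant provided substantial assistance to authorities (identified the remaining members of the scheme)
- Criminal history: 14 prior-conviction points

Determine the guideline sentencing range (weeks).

Base offense level for obstruction of justice: 15.
S1 applies (level before this adjustment is 15 ≥ 12, so +3): 15 + 3 = 18.
S2 applies: 18 − 3 = 15.
S3 applies (level before this adjustment is 15 ≥ 6, so +4): 15 + 4 = 19.
S4 applies: 19 − 4 = 15.
S5 applies: 15 + 1 = 16.
Final offense level: 16.
Criminal history: 14 prior points → Category 3 (13-15).
Level 16 falls in the 16-17 band.
Grid: Level 16-17 × Category 3 = 196-236 weeks.

196-236 weeks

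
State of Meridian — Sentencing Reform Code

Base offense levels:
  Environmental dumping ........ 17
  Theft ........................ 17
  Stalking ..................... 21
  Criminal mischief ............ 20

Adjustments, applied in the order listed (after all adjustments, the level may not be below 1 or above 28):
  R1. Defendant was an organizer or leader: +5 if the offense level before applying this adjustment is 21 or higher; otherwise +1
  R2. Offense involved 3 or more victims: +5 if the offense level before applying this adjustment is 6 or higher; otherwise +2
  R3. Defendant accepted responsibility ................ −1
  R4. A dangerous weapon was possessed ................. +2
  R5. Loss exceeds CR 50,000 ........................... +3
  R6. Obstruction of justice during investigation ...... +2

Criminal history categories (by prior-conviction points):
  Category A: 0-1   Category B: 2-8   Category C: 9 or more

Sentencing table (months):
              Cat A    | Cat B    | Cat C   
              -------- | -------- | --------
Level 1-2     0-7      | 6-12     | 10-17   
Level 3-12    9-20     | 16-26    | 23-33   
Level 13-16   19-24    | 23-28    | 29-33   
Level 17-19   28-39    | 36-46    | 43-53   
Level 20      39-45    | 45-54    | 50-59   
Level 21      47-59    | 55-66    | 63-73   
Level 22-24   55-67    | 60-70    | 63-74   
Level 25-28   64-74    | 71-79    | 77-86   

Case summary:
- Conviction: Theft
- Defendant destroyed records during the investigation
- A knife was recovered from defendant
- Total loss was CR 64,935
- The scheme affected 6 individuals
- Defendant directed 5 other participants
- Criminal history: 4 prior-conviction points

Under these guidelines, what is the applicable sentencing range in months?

Base offense level for theft: 17.
R1 applies (level before this adjustment is 17 < 21, so +1): 17 + 1 = 18.
R2 applies (level before this adjustment is 18 ≥ 6, so +5): 18 + 5 = 23.
R3 does not apply.
R4 applies: 23 + 2 = 25.
R5 applies: 25 + 3 = 28.
R6 applies: 28 + 2 = 30.
Level 30 exceeds the maximum of 28; capped at 28.
Final offense level: 28.
Criminal history: 4 prior points → Category B (2-8).
Level 28 falls in the 25-28 band.
Grid: Level 25-28 × Category B = 71-79 months.

71-79 months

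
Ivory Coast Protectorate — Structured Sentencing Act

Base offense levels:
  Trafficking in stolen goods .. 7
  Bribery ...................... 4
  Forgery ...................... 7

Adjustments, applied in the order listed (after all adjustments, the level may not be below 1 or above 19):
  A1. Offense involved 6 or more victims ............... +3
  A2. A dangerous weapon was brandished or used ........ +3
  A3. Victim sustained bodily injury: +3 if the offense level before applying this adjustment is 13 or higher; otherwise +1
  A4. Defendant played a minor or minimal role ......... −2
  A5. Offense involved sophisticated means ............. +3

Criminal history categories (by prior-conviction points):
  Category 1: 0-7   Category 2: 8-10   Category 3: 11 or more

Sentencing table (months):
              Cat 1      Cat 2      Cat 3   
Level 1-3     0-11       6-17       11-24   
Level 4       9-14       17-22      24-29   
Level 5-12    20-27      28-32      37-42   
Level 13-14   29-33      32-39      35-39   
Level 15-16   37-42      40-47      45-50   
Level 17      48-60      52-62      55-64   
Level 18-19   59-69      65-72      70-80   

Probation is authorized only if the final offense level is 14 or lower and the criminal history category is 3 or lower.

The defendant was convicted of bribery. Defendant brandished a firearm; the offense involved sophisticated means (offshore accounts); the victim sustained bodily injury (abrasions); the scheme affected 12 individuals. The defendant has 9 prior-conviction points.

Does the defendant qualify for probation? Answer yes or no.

Base offense level for bribery: 4.
A1 applies: 4 + 3 = 7.
A2 applies: 7 + 3 = 10.
A3 applies (level before this adjustment is 10 < 13, so +1): 10 + 1 = 11.
A4 does not apply.
A5 applies: 11 + 3 = 14.
Final offense level: 14.
Criminal history: 9 prior points → Category 2 (8-10).
Level 14 falls in the 13-14 band.
Grid: Level 13-14 × Category 2 = 32-39 months.
Probation check: level 14 ≤ 14 and category 2 ≤ 3 → eligible.

Yes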